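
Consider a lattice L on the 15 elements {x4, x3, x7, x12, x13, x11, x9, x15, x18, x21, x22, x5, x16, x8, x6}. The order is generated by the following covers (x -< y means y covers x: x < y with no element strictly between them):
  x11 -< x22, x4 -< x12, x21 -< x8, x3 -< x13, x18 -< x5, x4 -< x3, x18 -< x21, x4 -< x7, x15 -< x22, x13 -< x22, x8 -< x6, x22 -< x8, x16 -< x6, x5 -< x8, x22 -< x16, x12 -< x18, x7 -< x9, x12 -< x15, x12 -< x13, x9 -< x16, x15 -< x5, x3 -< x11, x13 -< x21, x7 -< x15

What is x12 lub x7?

Common upper bounds of {x12, x7}: x15, x16, x22, x5, x6, x8.
The least among these is x15.

x15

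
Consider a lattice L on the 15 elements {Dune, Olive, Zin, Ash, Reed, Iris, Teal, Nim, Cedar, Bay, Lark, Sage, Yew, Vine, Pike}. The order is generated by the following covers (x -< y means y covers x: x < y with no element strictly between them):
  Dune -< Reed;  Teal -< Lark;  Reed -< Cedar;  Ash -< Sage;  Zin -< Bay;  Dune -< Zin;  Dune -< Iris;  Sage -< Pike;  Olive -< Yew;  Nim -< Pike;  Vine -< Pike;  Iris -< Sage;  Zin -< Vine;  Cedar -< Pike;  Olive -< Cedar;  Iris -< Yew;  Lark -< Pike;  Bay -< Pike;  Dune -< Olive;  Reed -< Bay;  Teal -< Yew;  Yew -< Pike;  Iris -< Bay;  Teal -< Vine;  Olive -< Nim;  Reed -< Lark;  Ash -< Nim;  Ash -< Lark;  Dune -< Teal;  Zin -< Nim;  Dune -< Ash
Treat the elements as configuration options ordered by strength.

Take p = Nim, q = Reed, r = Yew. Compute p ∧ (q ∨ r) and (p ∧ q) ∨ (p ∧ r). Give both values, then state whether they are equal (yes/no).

q ∨ r = Pike, so p ∧ (q ∨ r) = Nim ∧ Pike = Nim.
p ∧ q = Dune and p ∧ r = Olive, so (p ∧ q) ∨ (p ∧ r) = Dune ∨ Olive = Olive.
Equal: no.

Nim; Olive; no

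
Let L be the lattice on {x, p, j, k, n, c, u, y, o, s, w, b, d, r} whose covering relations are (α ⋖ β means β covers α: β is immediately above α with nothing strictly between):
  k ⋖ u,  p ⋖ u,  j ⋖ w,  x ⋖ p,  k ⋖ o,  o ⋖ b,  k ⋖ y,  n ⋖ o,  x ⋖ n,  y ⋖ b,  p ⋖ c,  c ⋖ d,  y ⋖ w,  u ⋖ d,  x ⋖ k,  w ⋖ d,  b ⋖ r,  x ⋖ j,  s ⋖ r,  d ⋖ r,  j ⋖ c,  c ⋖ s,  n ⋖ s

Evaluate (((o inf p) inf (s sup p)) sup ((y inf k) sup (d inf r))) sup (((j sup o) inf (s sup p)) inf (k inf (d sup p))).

d

o ∧ p = x
s ∨ p = s
x ∧ s = x
y ∧ k = k
d ∧ r = d
k ∨ d = d
x ∨ d = d
j ∨ o = r
s ∨ p = s
r ∧ s = s
d ∨ p = d
k ∧ d = k
s ∧ k = x
d ∨ x = d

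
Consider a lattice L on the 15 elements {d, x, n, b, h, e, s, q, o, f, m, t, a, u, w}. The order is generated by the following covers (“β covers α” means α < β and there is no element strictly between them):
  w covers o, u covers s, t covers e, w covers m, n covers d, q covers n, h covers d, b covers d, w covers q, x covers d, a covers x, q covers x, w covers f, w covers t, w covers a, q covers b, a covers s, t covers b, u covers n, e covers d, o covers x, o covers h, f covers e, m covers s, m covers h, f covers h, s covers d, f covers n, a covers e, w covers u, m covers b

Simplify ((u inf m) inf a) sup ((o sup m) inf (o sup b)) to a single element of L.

u ∧ m = s
s ∧ a = s
o ∨ m = w
o ∨ b = w
w ∧ w = w
s ∨ w = w

w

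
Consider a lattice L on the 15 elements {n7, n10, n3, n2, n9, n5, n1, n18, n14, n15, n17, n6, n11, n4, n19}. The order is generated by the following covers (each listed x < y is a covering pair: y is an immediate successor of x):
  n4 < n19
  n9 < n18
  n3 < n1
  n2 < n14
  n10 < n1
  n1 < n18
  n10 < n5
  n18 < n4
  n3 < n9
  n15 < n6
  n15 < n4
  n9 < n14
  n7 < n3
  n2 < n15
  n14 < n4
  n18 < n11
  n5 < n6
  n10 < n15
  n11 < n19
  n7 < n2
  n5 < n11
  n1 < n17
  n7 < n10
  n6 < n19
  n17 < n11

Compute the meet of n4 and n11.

n18

Common lower bounds of {n4, n11}: n1, n10, n18, n3, n7, n9.
The greatest among these is n18.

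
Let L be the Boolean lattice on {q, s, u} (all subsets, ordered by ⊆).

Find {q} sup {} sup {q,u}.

Common upper bounds of {{q}, {}, {q,u}}: {q,s,u}, {q,u}.
The least among these is {q,u}.

{q,u}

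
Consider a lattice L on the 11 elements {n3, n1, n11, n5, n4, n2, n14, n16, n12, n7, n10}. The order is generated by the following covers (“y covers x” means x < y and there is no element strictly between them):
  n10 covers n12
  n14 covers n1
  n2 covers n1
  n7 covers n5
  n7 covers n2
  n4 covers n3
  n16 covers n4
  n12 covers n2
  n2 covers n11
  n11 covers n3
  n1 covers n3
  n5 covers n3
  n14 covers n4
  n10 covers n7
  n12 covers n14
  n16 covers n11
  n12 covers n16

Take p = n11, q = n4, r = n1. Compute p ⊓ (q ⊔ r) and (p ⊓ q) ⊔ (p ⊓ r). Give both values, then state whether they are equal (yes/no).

q ⊔ r = n14, so p ⊓ (q ⊔ r) = n11 ⊓ n14 = n3.
p ⊓ q = n3 and p ⊓ r = n3, so (p ⊓ q) ⊔ (p ⊓ r) = n3 ⊔ n3 = n3.
Equal: yes.

n3; n3; yes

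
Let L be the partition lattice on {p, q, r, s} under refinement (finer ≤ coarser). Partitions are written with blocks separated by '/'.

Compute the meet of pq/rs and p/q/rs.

The meet (common refinement) of pq/rs and p/q/rs intersects blocks pairwise, giving p/q/rs.

p/q/rs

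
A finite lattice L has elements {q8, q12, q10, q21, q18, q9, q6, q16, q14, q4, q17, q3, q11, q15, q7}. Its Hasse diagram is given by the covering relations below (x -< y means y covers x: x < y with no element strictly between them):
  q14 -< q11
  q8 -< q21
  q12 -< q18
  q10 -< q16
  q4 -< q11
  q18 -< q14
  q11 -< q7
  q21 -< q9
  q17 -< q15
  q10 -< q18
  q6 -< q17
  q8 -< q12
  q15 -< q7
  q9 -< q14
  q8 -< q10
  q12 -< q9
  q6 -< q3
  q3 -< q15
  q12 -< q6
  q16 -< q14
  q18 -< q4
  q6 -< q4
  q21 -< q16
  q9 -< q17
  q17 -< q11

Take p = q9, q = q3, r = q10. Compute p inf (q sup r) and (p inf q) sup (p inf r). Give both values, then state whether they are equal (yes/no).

q9; q12; no

q sup r = q7, so p inf (q sup r) = q9 inf q7 = q9.
p inf q = q12 and p inf r = q8, so (p inf q) sup (p inf r) = q12 sup q8 = q12.
Equal: no.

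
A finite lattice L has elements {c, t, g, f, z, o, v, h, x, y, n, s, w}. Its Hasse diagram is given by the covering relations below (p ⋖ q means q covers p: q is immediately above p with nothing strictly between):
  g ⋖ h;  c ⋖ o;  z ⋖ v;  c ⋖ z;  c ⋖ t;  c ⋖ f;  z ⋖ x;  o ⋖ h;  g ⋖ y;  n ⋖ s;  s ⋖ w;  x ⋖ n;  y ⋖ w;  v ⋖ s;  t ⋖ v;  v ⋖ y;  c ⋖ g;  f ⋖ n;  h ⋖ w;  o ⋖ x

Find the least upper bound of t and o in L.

Common upper bounds of {t, o}: s, w.
The least among these is s.

s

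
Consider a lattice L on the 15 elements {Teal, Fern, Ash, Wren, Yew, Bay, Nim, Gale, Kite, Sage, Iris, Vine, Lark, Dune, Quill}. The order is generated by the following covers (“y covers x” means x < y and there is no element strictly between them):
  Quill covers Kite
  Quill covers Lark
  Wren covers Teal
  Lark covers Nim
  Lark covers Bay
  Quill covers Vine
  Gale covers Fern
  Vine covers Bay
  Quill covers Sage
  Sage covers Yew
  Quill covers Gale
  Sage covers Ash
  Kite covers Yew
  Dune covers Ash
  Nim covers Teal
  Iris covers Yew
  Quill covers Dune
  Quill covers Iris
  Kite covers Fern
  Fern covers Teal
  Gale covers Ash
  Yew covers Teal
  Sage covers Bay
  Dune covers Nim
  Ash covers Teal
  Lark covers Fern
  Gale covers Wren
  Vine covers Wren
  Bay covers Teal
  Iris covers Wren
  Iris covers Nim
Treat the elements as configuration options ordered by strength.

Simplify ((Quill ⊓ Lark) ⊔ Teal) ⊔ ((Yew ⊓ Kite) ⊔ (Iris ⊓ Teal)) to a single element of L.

Quill ∧ Lark = Lark
Lark ∨ Teal = Lark
Yew ∧ Kite = Yew
Iris ∧ Teal = Teal
Yew ∨ Teal = Yew
Lark ∨ Yew = Quill

Quill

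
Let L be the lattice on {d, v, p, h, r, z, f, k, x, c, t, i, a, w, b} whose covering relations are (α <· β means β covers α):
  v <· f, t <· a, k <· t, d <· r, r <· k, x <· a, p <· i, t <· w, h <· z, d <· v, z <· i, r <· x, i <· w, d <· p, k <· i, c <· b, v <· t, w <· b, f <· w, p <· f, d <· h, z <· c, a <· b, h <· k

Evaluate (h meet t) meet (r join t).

h ∧ t = h
r ∨ t = t
h ∧ t = h

h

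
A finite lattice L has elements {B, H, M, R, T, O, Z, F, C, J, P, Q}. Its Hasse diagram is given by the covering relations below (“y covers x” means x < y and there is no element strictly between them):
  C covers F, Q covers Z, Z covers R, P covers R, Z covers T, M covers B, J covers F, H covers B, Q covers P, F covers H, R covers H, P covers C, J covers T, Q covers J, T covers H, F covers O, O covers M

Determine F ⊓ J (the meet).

F

Common lower bounds of {F, J}: B, F, H, M, O.
The greatest among these is F.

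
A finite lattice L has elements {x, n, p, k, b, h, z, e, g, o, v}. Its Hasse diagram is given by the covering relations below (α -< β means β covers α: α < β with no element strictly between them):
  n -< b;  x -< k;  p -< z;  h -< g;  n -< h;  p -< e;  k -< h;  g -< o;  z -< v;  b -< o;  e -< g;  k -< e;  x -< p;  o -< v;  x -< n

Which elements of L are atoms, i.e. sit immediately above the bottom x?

k, n, p

The atoms are exactly the elements that cover x: k, n, p.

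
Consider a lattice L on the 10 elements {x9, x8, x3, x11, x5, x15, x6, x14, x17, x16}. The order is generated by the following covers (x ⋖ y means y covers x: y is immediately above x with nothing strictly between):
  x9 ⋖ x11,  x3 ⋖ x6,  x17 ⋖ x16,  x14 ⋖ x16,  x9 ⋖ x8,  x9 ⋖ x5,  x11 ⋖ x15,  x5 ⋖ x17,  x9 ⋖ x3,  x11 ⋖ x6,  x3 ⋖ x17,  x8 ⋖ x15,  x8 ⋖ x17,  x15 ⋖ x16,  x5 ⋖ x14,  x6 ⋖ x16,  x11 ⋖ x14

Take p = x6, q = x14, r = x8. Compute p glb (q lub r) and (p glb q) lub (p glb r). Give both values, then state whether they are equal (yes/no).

q lub r = x16, so p glb (q lub r) = x6 glb x16 = x6.
p glb q = x11 and p glb r = x9, so (p glb q) lub (p glb r) = x11 lub x9 = x11.
Equal: no.

x6; x11; no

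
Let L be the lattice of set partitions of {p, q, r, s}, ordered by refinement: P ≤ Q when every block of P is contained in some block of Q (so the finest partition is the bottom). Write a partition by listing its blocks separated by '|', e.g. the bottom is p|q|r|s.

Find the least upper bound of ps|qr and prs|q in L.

The join of ps|qr and prs|q merges any blocks that overlap across the partitions, giving pqrs.

pqrs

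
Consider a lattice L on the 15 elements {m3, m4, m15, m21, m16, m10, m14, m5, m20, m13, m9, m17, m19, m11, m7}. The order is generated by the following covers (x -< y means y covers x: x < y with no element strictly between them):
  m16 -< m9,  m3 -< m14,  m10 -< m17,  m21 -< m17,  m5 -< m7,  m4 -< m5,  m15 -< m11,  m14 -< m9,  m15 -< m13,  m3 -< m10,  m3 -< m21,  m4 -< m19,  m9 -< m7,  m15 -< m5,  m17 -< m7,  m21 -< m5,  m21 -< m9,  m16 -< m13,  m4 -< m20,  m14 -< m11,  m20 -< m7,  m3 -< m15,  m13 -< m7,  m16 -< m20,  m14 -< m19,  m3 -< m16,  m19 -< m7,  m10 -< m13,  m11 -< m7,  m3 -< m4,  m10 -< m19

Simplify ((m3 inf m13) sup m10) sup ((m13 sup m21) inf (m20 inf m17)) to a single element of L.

m10

m3 ∧ m13 = m3
m3 ∨ m10 = m10
m13 ∨ m21 = m7
m20 ∧ m17 = m3
m7 ∧ m3 = m3
m10 ∨ m3 = m10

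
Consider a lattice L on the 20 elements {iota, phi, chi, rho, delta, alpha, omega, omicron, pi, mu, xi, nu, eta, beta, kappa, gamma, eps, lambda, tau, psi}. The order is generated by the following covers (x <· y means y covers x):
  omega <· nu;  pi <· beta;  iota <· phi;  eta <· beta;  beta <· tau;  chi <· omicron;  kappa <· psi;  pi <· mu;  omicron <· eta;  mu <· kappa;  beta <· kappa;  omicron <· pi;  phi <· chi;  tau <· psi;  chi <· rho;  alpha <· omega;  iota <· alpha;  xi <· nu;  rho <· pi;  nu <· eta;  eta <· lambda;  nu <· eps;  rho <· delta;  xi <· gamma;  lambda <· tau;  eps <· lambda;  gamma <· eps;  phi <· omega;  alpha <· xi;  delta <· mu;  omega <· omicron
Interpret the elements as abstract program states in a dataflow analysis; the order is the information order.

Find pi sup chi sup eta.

Common upper bounds of {pi, chi, eta}: beta, kappa, psi, tau.
The least among these is beta.

beta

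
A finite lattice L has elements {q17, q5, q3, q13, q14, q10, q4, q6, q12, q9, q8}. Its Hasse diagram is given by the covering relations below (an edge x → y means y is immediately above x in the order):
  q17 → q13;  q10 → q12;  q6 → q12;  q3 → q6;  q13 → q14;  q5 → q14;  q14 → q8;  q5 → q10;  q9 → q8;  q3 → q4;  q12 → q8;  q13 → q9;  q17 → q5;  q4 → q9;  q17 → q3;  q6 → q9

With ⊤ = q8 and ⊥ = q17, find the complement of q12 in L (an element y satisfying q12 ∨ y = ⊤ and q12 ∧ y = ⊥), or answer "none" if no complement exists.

q13

Need y with q12 ∨ y = q8 and q12 ∧ y = q17.
Checking each element gives: q13.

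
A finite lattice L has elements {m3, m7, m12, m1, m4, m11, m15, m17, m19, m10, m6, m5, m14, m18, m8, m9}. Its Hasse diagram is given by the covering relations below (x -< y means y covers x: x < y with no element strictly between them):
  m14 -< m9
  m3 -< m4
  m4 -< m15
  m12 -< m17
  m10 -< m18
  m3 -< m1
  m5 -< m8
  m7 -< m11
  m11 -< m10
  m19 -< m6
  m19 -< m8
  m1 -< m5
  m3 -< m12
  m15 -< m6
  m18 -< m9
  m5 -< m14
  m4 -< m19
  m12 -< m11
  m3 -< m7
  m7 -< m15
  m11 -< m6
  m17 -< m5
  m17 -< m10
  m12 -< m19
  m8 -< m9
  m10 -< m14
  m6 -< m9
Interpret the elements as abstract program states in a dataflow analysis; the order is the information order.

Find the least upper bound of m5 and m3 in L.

m5

Common upper bounds of {m5, m3}: m14, m5, m8, m9.
The least among these is m5.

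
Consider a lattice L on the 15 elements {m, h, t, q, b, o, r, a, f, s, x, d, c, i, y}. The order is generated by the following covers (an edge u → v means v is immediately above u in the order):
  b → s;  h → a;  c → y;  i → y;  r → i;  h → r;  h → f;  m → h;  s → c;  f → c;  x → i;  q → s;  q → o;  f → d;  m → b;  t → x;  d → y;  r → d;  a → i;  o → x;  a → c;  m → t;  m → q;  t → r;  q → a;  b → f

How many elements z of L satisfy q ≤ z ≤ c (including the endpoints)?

The interval [q, c] = {a, c, q, s}, which has 4 elements.

4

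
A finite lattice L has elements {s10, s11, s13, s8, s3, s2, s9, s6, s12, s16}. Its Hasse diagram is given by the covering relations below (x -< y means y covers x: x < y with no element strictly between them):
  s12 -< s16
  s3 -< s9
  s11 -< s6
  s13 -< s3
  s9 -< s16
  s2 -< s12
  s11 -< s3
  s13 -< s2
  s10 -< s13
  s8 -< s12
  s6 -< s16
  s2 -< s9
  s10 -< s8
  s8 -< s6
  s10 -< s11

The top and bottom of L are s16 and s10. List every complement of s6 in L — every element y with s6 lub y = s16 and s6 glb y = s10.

Need y with s6 ∨ y = s16 and s6 ∧ y = s10.
Checking each element gives: s13, s2.

s13, s2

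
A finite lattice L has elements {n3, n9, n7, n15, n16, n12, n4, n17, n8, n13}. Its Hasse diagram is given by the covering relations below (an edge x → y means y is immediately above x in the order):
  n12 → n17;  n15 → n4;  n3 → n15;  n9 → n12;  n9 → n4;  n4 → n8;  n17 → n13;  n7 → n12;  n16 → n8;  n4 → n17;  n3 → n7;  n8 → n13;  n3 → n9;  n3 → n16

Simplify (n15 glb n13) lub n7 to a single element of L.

n15 ∧ n13 = n15
n15 ∨ n7 = n17

n17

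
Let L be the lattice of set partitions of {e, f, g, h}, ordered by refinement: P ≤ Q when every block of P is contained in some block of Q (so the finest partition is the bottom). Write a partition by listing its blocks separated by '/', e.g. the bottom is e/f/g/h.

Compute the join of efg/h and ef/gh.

efgh

Common upper bounds of {efg/h, ef/gh}: efgh.
The least among these is efgh.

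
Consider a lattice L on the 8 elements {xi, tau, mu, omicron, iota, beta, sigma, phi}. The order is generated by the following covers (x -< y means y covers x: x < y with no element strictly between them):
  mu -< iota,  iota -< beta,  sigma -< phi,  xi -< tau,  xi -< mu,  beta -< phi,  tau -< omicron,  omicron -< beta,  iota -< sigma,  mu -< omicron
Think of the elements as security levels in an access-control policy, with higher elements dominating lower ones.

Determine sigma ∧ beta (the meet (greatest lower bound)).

Common lower bounds of {sigma, beta}: iota, mu, xi.
The greatest among these is iota.

iota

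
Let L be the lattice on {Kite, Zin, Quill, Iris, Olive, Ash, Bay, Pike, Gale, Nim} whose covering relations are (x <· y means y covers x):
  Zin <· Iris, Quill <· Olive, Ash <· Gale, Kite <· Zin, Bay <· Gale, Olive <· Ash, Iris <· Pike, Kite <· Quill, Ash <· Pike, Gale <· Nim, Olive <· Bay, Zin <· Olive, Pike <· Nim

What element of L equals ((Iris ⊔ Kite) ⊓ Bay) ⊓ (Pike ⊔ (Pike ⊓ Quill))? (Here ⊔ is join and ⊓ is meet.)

Iris ∨ Kite = Iris
Iris ∧ Bay = Zin
Pike ∧ Quill = Quill
Pike ∨ Quill = Pike
Zin ∧ Pike = Zin

Zin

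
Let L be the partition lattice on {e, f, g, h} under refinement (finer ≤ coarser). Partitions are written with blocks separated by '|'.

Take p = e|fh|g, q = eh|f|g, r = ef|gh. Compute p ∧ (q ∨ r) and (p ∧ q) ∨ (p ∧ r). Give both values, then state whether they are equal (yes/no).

q ∨ r = efgh, so p ∧ (q ∨ r) = e|fh|g ∧ efgh = e|fh|g.
p ∧ q = e|f|g|h and p ∧ r = e|f|g|h, so (p ∧ q) ∨ (p ∧ r) = e|f|g|h ∨ e|f|g|h = e|f|g|h.
Equal: no.

e|fh|g; e|f|g|h; no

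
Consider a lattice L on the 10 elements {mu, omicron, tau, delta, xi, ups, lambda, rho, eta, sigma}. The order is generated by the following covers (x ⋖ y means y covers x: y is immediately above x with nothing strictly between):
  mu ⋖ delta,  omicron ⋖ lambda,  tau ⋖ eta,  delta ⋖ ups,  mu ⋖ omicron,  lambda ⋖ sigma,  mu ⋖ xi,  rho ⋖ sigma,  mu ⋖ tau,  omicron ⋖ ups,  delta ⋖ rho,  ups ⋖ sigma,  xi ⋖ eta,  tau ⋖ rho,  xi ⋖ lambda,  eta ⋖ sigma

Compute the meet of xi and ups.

Common lower bounds of {xi, ups}: mu.
The greatest among these is mu.

mu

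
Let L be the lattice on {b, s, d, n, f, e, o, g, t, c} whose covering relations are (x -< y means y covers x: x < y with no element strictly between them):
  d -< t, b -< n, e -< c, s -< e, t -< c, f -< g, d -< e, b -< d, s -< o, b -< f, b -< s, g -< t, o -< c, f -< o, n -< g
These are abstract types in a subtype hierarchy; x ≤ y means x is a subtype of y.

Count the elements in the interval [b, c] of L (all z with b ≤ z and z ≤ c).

The interval [b, c] = {b, c, d, e, f, g, n, o, s, t}, which has 10 elements.

10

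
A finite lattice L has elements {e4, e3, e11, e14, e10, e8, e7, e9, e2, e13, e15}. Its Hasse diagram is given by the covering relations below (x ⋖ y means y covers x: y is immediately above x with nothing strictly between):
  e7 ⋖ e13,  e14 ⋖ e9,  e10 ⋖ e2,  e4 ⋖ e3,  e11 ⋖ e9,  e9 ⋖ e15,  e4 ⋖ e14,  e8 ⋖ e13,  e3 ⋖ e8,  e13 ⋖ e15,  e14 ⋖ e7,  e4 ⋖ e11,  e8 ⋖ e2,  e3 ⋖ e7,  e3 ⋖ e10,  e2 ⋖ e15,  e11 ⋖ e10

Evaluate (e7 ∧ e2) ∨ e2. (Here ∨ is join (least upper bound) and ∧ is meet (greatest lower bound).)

e7 ∧ e2 = e3
e3 ∨ e2 = e2

e2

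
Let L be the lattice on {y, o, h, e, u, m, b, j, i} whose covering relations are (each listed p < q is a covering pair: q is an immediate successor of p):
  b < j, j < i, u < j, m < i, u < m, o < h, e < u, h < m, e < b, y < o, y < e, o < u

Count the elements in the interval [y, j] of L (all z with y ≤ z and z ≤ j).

The interval [y, j] = {b, e, j, o, u, y}, which has 6 elements.

6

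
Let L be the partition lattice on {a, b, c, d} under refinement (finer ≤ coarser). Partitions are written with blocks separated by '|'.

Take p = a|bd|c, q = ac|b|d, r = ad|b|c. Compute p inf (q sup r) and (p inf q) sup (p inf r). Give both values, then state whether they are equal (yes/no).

a|b|c|d; a|b|c|d; yes

q sup r = acd|b, so p inf (q sup r) = a|bd|c inf acd|b = a|b|c|d.
p inf q = a|b|c|d and p inf r = a|b|c|d, so (p inf q) sup (p inf r) = a|b|c|d sup a|b|c|d = a|b|c|d.
Equal: yes.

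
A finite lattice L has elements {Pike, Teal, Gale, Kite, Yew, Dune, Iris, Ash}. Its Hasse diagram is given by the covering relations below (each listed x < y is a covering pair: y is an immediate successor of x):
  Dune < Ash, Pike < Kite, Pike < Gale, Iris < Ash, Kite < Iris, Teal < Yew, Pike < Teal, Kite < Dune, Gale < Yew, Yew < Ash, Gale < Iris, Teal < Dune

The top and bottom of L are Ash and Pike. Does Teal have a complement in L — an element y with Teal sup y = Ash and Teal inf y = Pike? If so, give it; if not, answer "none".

Need y with Teal ∨ y = Ash and Teal ∧ y = Pike.
Checking each element gives: Iris.

Iris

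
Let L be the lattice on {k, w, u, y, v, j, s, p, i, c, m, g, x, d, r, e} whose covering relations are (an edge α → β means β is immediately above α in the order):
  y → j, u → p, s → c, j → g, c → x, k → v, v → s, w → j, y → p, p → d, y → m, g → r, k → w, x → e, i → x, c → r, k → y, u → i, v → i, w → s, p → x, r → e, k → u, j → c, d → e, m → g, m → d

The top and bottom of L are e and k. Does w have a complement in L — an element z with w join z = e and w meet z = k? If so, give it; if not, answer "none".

Need z with w ∨ z = e and w ∧ z = k.
Checking each element gives: d.

d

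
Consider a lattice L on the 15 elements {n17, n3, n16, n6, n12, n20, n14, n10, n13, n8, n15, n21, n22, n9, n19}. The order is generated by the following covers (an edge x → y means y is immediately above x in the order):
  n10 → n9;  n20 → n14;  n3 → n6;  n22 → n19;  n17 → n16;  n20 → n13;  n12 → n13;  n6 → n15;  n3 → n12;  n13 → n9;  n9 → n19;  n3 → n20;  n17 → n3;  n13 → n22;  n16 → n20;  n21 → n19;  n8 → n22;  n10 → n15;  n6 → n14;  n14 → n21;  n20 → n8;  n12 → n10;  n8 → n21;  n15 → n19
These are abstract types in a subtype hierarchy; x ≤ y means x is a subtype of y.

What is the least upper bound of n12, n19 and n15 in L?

n19

Common upper bounds of {n12, n19, n15}: n19.
The least among these is n19.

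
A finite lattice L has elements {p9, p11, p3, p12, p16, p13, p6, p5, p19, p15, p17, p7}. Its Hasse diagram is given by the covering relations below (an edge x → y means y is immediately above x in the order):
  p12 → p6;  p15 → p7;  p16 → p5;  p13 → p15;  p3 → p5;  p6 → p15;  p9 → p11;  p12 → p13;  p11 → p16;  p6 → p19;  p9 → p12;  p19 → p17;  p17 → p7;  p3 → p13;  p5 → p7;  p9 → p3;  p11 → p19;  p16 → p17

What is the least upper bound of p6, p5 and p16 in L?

p7

Common upper bounds of {p6, p5, p16}: p7.
The least among these is p7.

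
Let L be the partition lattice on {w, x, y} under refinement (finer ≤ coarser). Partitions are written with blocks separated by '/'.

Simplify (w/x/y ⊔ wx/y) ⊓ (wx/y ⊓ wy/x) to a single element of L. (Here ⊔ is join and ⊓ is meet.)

w/x/y ∨ wx/y = wx/y
wx/y ∧ wy/x = w/x/y
wx/y ∧ w/x/y = w/x/y

w/x/y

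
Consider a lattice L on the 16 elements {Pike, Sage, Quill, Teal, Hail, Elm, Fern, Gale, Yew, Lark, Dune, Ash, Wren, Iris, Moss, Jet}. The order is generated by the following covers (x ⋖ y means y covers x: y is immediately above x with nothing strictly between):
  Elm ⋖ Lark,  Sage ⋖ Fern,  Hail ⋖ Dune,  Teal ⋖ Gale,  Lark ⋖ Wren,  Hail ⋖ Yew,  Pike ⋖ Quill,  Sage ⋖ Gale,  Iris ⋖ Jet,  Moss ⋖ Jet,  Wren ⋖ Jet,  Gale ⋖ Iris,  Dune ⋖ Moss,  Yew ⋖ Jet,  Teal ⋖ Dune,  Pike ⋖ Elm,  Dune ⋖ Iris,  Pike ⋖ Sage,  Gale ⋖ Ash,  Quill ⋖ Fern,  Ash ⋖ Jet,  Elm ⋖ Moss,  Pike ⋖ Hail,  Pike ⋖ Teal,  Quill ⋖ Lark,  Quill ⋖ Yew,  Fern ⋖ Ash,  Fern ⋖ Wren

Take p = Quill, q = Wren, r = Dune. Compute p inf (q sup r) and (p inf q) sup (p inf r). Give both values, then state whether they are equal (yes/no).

Quill; Quill; yes

q sup r = Jet, so p inf (q sup r) = Quill inf Jet = Quill.
p inf q = Quill and p inf r = Pike, so (p inf q) sup (p inf r) = Quill sup Pike = Quill.
Equal: yes.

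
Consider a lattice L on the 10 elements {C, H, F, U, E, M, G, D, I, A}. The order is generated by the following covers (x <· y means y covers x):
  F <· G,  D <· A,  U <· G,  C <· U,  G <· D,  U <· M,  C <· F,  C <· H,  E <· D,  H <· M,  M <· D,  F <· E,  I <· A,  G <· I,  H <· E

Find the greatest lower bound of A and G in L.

G

Common lower bounds of {A, G}: C, F, G, U.
The greatest among these is G.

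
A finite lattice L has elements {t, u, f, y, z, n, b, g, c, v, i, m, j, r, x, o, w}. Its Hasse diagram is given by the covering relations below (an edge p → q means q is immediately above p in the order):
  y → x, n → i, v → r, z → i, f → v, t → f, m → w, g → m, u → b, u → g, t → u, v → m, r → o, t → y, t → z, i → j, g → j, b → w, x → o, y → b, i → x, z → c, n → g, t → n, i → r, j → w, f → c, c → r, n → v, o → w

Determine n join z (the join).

Common upper bounds of {n, z}: i, j, o, r, w, x.
The least among these is i.

i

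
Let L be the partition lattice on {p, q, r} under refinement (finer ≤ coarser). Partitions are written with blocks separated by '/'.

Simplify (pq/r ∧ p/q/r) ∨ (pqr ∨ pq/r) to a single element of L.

pqr

pq/r ∧ p/q/r = p/q/r
pqr ∨ pq/r = pqr
p/q/r ∨ pqr = pqr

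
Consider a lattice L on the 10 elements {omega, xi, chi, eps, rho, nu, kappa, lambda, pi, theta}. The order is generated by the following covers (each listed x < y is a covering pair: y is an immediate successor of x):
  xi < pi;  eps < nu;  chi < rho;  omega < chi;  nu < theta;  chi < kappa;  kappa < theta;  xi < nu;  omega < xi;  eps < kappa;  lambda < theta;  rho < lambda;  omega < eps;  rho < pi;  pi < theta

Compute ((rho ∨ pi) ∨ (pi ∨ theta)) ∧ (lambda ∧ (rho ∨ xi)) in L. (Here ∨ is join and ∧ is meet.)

rho

rho ∨ pi = pi
pi ∨ theta = theta
pi ∨ theta = theta
rho ∨ xi = pi
lambda ∧ pi = rho
theta ∧ rho = rho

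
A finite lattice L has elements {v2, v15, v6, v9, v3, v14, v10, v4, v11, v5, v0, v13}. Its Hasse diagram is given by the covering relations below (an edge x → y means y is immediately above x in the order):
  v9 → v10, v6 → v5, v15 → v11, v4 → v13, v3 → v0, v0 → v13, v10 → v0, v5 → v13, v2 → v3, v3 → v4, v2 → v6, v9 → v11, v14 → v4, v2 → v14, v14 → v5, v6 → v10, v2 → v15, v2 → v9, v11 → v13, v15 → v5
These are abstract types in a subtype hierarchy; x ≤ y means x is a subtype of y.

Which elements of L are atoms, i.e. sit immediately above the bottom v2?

The atoms are exactly the elements that cover v2: v14, v15, v3, v6, v9.

v14, v15, v3, v6, v9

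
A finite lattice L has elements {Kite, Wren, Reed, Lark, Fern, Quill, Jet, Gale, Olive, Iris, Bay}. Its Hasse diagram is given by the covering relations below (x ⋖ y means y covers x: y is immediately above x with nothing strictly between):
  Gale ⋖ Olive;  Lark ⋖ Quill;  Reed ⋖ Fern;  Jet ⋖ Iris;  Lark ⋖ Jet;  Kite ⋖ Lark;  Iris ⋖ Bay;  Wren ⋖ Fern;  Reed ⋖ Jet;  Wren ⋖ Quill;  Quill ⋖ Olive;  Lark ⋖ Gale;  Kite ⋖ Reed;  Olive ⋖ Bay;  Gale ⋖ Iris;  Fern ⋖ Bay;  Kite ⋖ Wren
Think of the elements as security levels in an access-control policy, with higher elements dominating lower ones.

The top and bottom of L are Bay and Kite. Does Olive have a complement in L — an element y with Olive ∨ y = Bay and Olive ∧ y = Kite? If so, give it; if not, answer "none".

Reed

Need y with Olive ∨ y = Bay and Olive ∧ y = Kite.
Checking each element gives: Reed.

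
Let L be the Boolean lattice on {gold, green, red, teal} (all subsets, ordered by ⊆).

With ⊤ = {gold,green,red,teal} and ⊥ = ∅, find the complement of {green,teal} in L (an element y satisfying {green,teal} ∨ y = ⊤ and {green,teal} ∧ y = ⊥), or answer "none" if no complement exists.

Need y with {green,teal} ∨ y = {gold,green,red,teal} and {green,teal} ∧ y = ∅.
Checking each element gives: {gold,red}.

{gold,red}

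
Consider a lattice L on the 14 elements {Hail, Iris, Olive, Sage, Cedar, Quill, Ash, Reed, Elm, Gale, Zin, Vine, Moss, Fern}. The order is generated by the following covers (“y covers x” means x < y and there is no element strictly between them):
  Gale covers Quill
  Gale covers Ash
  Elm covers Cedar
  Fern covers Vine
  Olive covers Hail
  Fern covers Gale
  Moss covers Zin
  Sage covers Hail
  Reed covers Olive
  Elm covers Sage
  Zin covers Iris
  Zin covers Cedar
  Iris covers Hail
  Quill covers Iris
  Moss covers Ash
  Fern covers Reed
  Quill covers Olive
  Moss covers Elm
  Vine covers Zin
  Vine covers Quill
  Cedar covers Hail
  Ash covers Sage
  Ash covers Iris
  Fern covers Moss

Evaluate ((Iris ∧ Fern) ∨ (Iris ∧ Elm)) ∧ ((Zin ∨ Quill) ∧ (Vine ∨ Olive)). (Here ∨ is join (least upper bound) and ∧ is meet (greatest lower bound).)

Iris

Iris ∧ Fern = Iris
Iris ∧ Elm = Hail
Iris ∨ Hail = Iris
Zin ∨ Quill = Vine
Vine ∨ Olive = Vine
Vine ∧ Vine = Vine
Iris ∧ Vine = Iris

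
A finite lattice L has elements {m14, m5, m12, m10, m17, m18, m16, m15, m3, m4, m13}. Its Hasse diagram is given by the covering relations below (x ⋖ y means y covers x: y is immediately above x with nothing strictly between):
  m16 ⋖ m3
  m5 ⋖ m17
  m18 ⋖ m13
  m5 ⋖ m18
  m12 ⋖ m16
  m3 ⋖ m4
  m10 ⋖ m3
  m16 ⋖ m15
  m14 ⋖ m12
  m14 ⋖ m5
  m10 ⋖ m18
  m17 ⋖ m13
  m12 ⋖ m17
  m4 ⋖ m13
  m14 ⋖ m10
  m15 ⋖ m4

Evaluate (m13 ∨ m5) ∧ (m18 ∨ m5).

m13 ∨ m5 = m13
m18 ∨ m5 = m18
m13 ∧ m18 = m18

m18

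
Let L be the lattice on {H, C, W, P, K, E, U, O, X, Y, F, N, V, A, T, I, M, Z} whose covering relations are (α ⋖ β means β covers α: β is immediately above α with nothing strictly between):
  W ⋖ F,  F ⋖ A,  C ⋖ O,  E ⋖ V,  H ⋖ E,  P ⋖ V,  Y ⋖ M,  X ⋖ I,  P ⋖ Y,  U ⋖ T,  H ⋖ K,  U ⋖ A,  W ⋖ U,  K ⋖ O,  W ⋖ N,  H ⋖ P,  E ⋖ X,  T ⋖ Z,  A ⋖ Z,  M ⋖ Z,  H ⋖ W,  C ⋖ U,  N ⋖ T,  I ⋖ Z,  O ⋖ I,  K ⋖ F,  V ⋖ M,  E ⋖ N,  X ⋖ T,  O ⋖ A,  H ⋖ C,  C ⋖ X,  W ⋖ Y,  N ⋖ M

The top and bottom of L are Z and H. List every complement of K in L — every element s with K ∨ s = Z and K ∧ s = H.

Need s with K ∨ s = Z and K ∧ s = H.
Checking each element gives: M, N, P, T, V, Y.

M, N, P, T, V, Y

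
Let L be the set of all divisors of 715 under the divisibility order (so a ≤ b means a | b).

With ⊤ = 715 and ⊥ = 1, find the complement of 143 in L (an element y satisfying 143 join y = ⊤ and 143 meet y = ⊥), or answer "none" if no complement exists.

Need y with 143 ∨ y = 715 and 143 ∧ y = 1.
Checking each element gives: 5.

5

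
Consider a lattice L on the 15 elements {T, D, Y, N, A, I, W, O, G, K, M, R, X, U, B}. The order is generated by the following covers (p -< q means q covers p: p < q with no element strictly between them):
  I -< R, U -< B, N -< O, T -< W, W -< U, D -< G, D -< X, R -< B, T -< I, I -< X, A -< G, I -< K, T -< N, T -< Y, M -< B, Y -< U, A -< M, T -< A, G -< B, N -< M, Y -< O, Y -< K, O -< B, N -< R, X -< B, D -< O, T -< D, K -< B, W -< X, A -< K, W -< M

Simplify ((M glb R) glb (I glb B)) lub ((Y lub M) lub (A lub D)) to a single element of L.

B

M ∧ R = N
I ∧ B = I
N ∧ I = T
Y ∨ M = B
A ∨ D = G
B ∨ G = B
T ∨ B = B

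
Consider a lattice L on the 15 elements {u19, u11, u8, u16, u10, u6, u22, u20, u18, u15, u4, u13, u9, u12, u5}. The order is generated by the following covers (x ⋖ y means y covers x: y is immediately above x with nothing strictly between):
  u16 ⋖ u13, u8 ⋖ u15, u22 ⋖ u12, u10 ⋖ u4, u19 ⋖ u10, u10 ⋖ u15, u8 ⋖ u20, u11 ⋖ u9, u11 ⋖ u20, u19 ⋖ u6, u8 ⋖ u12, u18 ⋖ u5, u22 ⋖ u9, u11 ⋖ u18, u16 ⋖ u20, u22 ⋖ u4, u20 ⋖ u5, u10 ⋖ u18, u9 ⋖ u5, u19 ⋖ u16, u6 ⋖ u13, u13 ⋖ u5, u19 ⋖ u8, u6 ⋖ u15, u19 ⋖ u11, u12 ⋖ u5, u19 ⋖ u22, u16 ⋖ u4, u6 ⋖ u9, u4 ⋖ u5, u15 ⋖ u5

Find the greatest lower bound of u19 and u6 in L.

Common lower bounds of {u19, u6}: u19.
The greatest among these is u19.

u19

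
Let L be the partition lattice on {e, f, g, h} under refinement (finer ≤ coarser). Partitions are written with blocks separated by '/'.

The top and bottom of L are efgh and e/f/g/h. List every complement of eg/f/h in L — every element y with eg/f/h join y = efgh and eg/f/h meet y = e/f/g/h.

e/fgh, ef/gh, efh/g, eh/fg

Need y with eg/f/h ∨ y = efgh and eg/f/h ∧ y = e/f/g/h.
Checking each element gives: e/fgh, ef/gh, efh/g, eh/fg.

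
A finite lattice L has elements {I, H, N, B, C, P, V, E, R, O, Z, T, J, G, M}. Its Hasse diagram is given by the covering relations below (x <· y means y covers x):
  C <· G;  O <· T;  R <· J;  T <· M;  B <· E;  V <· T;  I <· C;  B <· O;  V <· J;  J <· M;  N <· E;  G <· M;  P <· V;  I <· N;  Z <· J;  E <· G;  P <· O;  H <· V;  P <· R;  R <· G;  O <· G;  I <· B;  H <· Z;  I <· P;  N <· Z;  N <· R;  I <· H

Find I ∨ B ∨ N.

Common upper bounds of {I, B, N}: E, G, M.
The least among these is E.

E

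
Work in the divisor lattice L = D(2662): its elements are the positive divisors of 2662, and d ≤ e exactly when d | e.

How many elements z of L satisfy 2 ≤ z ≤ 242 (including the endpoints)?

3

The interval [2, 242] = {2, 22, 242}, which has 3 elements.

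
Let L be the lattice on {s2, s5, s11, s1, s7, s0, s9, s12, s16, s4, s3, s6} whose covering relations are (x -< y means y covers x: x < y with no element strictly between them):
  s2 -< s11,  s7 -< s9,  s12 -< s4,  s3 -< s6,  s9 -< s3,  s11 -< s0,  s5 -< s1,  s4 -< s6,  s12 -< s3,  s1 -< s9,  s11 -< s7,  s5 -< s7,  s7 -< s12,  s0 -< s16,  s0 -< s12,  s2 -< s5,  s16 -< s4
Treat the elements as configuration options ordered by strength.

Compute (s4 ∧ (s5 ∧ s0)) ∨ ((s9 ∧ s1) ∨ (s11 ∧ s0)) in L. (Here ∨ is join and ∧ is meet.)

s9

s5 ∧ s0 = s2
s4 ∧ s2 = s2
s9 ∧ s1 = s1
s11 ∧ s0 = s11
s1 ∨ s11 = s9
s2 ∨ s9 = s9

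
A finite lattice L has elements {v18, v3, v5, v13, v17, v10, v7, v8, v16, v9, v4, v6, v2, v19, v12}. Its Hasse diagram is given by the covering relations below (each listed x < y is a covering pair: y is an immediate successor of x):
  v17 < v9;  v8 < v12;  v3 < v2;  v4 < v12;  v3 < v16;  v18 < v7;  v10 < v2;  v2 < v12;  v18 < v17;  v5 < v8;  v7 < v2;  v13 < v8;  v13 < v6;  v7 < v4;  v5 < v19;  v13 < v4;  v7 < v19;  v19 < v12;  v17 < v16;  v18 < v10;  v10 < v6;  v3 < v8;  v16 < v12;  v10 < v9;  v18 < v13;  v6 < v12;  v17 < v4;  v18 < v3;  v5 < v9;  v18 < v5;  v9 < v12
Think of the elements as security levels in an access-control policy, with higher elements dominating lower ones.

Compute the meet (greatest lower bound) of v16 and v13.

v18

Common lower bounds of {v16, v13}: v18.
The greatest among these is v18.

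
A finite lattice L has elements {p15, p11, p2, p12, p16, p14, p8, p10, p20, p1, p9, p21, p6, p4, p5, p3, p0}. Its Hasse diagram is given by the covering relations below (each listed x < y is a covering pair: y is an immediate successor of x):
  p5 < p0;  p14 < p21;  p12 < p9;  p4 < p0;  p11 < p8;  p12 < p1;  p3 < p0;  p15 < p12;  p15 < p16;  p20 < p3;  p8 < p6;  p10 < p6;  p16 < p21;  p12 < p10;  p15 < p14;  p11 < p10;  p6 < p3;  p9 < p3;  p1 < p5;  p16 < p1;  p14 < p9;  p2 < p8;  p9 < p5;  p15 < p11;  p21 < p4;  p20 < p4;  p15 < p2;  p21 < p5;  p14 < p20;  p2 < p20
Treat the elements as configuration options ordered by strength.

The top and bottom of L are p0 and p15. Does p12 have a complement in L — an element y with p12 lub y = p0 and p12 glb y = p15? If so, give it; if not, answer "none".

Need y with p12 ∨ y = p0 and p12 ∧ y = p15.
Checking each element gives: p4.

p4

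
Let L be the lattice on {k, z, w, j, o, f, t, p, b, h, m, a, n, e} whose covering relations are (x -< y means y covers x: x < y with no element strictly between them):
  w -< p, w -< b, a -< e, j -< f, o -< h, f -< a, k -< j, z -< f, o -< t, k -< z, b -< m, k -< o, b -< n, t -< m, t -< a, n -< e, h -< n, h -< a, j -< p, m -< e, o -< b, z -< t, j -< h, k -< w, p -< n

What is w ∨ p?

Common upper bounds of {w, p}: e, n, p.
The least among these is p.

p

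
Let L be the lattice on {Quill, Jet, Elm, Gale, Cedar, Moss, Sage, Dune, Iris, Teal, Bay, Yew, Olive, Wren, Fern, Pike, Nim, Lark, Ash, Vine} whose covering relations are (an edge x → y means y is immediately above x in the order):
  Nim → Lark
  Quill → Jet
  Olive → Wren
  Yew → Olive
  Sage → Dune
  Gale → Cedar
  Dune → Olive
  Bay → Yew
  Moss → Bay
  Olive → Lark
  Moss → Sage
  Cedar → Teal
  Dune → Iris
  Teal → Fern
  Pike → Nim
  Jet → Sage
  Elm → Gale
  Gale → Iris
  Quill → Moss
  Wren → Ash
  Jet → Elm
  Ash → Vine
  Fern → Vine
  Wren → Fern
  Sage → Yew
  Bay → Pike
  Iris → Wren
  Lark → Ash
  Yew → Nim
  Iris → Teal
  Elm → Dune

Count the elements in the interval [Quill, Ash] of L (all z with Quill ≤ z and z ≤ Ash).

The interval [Quill, Ash] = {Ash, Bay, Dune, Elm, Gale, Iris, Jet, Lark, Moss, Nim, Olive, Pike, Quill, Sage, Wren, Yew}, which has 16 elements.

16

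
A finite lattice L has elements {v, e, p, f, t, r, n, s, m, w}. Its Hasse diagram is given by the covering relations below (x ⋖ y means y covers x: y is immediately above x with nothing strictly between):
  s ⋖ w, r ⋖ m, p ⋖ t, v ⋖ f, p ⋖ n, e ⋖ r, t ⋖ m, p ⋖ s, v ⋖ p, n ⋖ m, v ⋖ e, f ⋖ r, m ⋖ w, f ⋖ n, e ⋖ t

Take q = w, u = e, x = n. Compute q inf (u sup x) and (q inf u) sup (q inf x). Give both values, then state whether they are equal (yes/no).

u sup x = m, so q inf (u sup x) = w inf m = m.
q inf u = e and q inf x = n, so (q inf u) sup (q inf x) = e sup n = m.
Equal: yes.

m; m; yes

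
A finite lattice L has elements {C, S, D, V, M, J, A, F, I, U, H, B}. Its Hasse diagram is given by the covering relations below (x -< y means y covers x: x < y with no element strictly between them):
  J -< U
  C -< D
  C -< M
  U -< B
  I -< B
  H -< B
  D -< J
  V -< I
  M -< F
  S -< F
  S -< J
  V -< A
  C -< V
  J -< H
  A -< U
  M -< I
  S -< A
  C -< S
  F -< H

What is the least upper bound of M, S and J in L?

Common upper bounds of {M, S, J}: B, H.
The least among these is H.

H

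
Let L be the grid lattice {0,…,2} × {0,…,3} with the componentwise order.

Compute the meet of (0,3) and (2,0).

Common lower bounds of {(0,3), (2,0)}: (0,0).
The greatest among these is (0,0).

(0,0)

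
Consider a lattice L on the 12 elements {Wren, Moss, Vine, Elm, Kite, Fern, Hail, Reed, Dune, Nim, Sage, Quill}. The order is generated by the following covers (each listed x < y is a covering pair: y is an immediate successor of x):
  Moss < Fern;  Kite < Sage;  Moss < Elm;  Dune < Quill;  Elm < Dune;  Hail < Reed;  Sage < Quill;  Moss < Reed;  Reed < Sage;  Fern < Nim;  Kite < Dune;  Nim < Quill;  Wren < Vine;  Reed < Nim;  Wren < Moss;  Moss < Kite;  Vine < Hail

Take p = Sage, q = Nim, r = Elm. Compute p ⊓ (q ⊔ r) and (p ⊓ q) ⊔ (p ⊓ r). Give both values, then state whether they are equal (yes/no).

Sage; Reed; no

q ⊔ r = Quill, so p ⊓ (q ⊔ r) = Sage ⊓ Quill = Sage.
p ⊓ q = Reed and p ⊓ r = Moss, so (p ⊓ q) ⊔ (p ⊓ r) = Reed ⊔ Moss = Reed.
Equal: no.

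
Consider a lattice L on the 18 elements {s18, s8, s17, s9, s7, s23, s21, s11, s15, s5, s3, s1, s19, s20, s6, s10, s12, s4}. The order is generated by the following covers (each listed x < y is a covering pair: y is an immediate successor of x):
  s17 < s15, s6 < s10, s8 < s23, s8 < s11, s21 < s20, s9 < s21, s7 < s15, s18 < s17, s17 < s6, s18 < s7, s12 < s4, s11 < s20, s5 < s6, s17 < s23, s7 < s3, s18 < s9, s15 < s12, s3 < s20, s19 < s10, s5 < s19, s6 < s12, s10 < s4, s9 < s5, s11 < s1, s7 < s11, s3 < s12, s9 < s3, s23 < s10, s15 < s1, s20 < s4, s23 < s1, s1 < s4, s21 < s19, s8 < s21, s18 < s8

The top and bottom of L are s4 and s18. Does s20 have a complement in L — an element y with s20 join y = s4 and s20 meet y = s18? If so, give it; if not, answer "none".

Need y with s20 ∨ y = s4 and s20 ∧ y = s18.
Checking each element gives: s17.

s17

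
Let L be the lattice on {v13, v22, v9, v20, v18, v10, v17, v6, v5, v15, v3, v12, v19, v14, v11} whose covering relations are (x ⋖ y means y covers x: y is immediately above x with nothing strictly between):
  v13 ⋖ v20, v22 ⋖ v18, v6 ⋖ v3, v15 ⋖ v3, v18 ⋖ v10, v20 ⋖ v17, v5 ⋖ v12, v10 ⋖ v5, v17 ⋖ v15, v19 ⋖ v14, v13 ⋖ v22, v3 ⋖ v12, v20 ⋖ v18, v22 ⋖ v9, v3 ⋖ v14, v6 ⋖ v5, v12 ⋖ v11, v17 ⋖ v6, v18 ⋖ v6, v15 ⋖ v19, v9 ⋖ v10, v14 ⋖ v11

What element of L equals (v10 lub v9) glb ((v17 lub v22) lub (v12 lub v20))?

v10 ∨ v9 = v10
v17 ∨ v22 = v6
v12 ∨ v20 = v12
v6 ∨ v12 = v12
v10 ∧ v12 = v10

v10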